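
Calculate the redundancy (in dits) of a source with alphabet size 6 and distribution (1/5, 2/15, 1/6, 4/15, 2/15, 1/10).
0.0222 dits

Redundancy measures how far a source is from maximum entropy:
R = H_max - H(X)

Maximum entropy for 6 symbols: H_max = log_10(6) = 0.7782 dits
Actual entropy: H(X) = 0.7559 dits
Redundancy: R = 0.7782 - 0.7559 = 0.0222 dits

This redundancy represents potential for compression: the source could be compressed by 0.0222 dits per symbol.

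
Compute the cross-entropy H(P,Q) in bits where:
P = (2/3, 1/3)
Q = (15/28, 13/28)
0.9693 bits

Cross-entropy: H(P,Q) = -Σ p(x) log q(x)

Alternatively: H(P,Q) = H(P) + D_KL(P||Q)
H(P) = 0.9183 bits
D_KL(P||Q) = 0.0510 bits

H(P,Q) = 0.9183 + 0.0510 = 0.9693 bits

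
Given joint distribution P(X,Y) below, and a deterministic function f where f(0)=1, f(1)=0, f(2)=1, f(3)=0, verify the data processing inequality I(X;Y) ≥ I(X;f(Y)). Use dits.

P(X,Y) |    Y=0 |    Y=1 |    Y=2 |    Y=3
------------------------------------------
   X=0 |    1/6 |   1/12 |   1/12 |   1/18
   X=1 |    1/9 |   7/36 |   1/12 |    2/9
I(X;Y) = 0.0248, I(X;f(Y)) = 0.0223, inequality holds: 0.0248 ≥ 0.0223

Data Processing Inequality: For any Markov chain X → Y → Z, we have I(X;Y) ≥ I(X;Z).

Here Z = f(Y) is a deterministic function of Y, forming X → Y → Z.

Original I(X;Y) = 0.0248 dits

After applying f:
P(X,Z) where Z=f(Y):
- P(X,Z=0) = P(X,Y=1) + P(X,Y=3)
- P(X,Z=1) = P(X,Y=0) + P(X,Y=2)

I(X;Z) = I(X;f(Y)) = 0.0223 dits

Verification: 0.0248 ≥ 0.0223 ✓

Information cannot be created by processing; the function f can only lose information about X.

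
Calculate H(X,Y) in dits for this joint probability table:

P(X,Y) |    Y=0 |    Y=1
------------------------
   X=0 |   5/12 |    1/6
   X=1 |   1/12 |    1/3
0.5371 dits

Joint entropy is H(X,Y) = -Σ_{x,y} p(x,y) log p(x,y).

Summing over all non-zero entries:
H(X,Y) = -[5/12·log_10(5/12) + 1/6·log_10(1/6) + 1/12·log_10(1/12) + 1/3·log_10(1/3)]
H(X,Y) = 0.5371 dits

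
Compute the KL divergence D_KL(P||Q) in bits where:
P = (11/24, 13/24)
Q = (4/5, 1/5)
0.4103 bits

KL divergence: D_KL(P||Q) = Σ p(x) log(p(x)/q(x))

Computing term by term:
  x=0: 11/24 × log_2[(11/24)/(4/5)] = 11/24 × -0.8036 = -0.3683
  x=1: 13/24 × log_2[(13/24)/(1/5)] = 13/24 × 1.4374 = 0.7786

D_KL(P||Q) = 0.4103 bits

Note: KL divergence is always non-negative and equals 0 iff P = Q.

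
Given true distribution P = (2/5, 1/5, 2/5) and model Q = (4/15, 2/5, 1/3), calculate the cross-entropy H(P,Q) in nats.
1.1514 nats

Cross-entropy: H(P,Q) = -Σ p(x) log q(x)

Alternatively: H(P,Q) = H(P) + D_KL(P||Q)
H(P) = 1.0549 nats
D_KL(P||Q) = 0.0965 nats

H(P,Q) = 1.0549 + 0.0965 = 1.1514 nats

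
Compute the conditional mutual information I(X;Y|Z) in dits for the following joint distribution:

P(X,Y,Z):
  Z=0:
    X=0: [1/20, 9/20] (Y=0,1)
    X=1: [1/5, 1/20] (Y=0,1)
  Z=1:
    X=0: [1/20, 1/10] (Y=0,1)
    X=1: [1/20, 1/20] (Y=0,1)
0.0839 dits

Conditional mutual information: I(X;Y|Z) = H(X|Z) + H(Y|Z) - H(X,Y|Z)

H(Z) = 0.2442
H(X,Z) = 0.5246 → H(X|Z) = 0.2804
H(Y,Z) = 0.5246 → H(Y|Z) = 0.2804
H(X,Y,Z) = 0.7211 → H(X,Y|Z) = 0.4769

I(X;Y|Z) = 0.2804 + 0.2804 - 0.4769 = 0.0839 dits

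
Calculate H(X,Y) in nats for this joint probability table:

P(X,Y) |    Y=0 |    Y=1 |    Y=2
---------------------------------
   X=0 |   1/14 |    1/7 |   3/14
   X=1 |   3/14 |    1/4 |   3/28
1.7126 nats

Joint entropy is H(X,Y) = -Σ_{x,y} p(x,y) log p(x,y).

Summing over all non-zero entries:
H(X,Y) = -[1/14·log_e(1/14) + 1/7·log_e(1/7) + 3/14·log_e(3/14) + 3/14·log_e(3/14) + 1/4·log_e(1/4) + 3/28·log_e(3/28)]
H(X,Y) = 1.7126 nats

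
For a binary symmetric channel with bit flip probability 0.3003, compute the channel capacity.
0.1183 bits

For a binary symmetric channel (BSC) with error probability p:
Capacity C = 1 - H(p) bits per symbol

where H(p) = -p log₂(p) - (1-p) log₂(1-p) is the binary entropy function.

H(0.3003) = 0.8817 bits
C = 1 - 0.8817 = 0.1183 bits per symbol

This means we can reliably transmit up to 0.1183 bits of information per channel use.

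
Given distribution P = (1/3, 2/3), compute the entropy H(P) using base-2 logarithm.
0.9183 bits

Shannon entropy is H(X) = -Σ p(x) log p(x).

For P = (1/3, 2/3):
H = -1/3 × log_2(1/3) -2/3 × log_2(2/3)
H = 0.9183 bits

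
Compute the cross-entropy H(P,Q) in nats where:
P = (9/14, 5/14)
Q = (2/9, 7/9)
1.0567 nats

Cross-entropy: H(P,Q) = -Σ p(x) log q(x)

Alternatively: H(P,Q) = H(P) + D_KL(P||Q)
H(P) = 0.6518 nats
D_KL(P||Q) = 0.4049 nats

H(P,Q) = 0.6518 + 0.4049 = 1.0567 nats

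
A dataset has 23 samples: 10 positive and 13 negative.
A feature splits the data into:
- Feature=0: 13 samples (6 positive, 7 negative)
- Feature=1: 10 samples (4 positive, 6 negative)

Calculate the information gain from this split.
0.0027 bits

Information Gain = H(Y) - H(Y|Feature)

Before split:
P(positive) = 10/23 = 0.4348
H(Y) = 0.9877 bits

After split:
Feature=0: H = 0.9957 bits (weight = 13/23)
Feature=1: H = 0.9710 bits (weight = 10/23)
H(Y|Feature) = (13/23)×0.9957 + (10/23)×0.9710 = 0.9850 bits

Information Gain = 0.9877 - 0.9850 = 0.0027 bits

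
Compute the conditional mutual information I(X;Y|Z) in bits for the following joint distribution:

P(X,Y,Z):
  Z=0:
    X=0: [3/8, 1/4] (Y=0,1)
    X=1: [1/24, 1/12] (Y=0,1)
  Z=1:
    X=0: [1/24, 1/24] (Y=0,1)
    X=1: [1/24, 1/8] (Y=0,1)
0.0327 bits

Conditional mutual information: I(X;Y|Z) = H(X|Z) + H(Y|Z) - H(X,Y|Z)

H(Z) = 0.8113
H(X,Z) = 1.5284 → H(X|Z) = 0.7171
H(Y,Z) = 1.7842 → H(Y|Z) = 0.9729
H(X,Y,Z) = 2.4685 → H(X,Y|Z) = 1.6573

I(X;Y|Z) = 0.7171 + 0.9729 - 1.6573 = 0.0327 bits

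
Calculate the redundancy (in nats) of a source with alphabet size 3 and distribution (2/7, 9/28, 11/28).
0.0088 nats

Redundancy measures how far a source is from maximum entropy:
R = H_max - H(X)

Maximum entropy for 3 symbols: H_max = log_e(3) = 1.0986 nats
Actual entropy: H(X) = 1.0898 nats
Redundancy: R = 1.0986 - 1.0898 = 0.0088 nats

This redundancy represents potential for compression: the source could be compressed by 0.0088 nats per symbol.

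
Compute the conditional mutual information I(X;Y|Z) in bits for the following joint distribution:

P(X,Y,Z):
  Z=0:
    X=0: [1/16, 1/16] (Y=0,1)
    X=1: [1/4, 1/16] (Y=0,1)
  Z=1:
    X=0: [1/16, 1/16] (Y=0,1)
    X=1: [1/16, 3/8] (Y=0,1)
0.0730 bits

Conditional mutual information: I(X;Y|Z) = H(X|Z) + H(Y|Z) - H(X,Y|Z)

H(Z) = 0.9887
H(X,Z) = 1.7962 → H(X|Z) = 0.8075
H(Y,Z) = 1.7962 → H(Y|Z) = 0.8075
H(X,Y,Z) = 2.5306 → H(X,Y|Z) = 1.5419

I(X;Y|Z) = 0.8075 + 0.8075 - 1.5419 = 0.0730 bits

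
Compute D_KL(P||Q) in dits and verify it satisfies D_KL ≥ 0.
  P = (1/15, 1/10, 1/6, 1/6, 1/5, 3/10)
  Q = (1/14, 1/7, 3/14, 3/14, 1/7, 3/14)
0.0192 dits

KL divergence satisfies the Gibbs inequality: D_KL(P||Q) ≥ 0 for all distributions P, Q.

D_KL(P||Q) = Σ p(x) log(p(x)/q(x))
Term by term:
  x=0: 1/15 × log_10[(1/15)/(1/14)] = -0.0020
  x=1: 1/10 × log_10[(1/10)/(1/7)] = -0.0155
  x=2: 1/6 × log_10[(1/6)/(3/14)] = -0.0182
  x=3: 1/6 × log_10[(1/6)/(3/14)] = -0.0182
  x=4: 1/5 × log_10[(1/5)/(1/7)] = 0.0292
  x=5: 3/10 × log_10[(3/10)/(3/14)] = 0.0438
D_KL(P||Q) = 0.0192 dits

D_KL(P||Q) = 0.0192 ≥ 0 ✓

This non-negativity is a fundamental property: relative entropy cannot be negative because it measures how different Q is from P.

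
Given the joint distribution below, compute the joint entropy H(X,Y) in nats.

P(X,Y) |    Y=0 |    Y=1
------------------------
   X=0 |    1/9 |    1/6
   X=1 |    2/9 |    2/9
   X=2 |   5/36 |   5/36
1.7596 nats

Joint entropy is H(X,Y) = -Σ_{x,y} p(x,y) log p(x,y).

Summing over all non-zero entries:
H(X,Y) = -[1/9·log_e(1/9) + 1/6·log_e(1/6) + 2/9·log_e(2/9) + 2/9·log_e(2/9) + 5/36·log_e(5/36) + 5/36·log_e(5/36)]
H(X,Y) = 1.7596 nats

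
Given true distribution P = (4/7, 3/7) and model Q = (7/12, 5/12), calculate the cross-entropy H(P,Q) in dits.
0.2967 dits

Cross-entropy: H(P,Q) = -Σ p(x) log q(x)

Alternatively: H(P,Q) = H(P) + D_KL(P||Q)
H(P) = 0.2966 dits
D_KL(P||Q) = 0.0001 dits

H(P,Q) = 0.2966 + 0.0001 = 0.2967 dits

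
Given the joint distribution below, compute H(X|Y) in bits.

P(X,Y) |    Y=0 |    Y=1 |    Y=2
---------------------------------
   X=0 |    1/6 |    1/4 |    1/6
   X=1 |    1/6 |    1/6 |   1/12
0.9675 bits

Using the chain rule: H(X|Y) = H(X,Y) - H(Y)

First, compute H(X,Y) = 2.5221 bits

Marginal P(Y) = (1/3, 5/12, 1/4)
H(Y) = 1.5546 bits

H(X|Y) = H(X,Y) - H(Y) = 2.5221 - 1.5546 = 0.9675 bits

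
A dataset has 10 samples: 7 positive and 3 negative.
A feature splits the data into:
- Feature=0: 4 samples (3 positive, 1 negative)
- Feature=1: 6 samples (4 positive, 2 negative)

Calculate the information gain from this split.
0.0058 bits

Information Gain = H(Y) - H(Y|Feature)

Before split:
P(positive) = 7/10 = 0.7000
H(Y) = 0.8813 bits

After split:
Feature=0: H = 0.8113 bits (weight = 4/10)
Feature=1: H = 0.9183 bits (weight = 6/10)
H(Y|Feature) = (4/10)×0.8113 + (6/10)×0.9183 = 0.8755 bits

Information Gain = 0.8813 - 0.8755 = 0.0058 bits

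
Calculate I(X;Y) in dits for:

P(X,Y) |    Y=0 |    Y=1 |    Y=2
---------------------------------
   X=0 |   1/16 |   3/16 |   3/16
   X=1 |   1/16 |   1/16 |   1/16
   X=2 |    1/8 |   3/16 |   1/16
0.0205 dits

Mutual information: I(X;Y) = H(X) + H(Y) - H(X,Y)

Marginals:
P(X) = (7/16, 3/16, 3/8), H(X) = 0.4531 dits
P(Y) = (1/4, 7/16, 5/16), H(Y) = 0.4654 dits

Joint entropy: H(X,Y) = 0.8981 dits

I(X;Y) = 0.4531 + 0.4654 - 0.8981 = 0.0205 dits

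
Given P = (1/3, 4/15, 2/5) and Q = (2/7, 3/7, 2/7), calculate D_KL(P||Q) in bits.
0.0858 bits

KL divergence: D_KL(P||Q) = Σ p(x) log(p(x)/q(x))

Computing term by term:
  x=0: 1/3 × log_2[(1/3)/(2/7)] = 1/3 × 0.2224 = 0.0741
  x=1: 4/15 × log_2[(4/15)/(3/7)] = 4/15 × -0.6845 = -0.1825
  x=2: 2/5 × log_2[(2/5)/(2/7)] = 2/5 × 0.4854 = 0.1942

D_KL(P||Q) = 0.0858 bits

Note: KL divergence is always non-negative and equals 0 iff P = Q.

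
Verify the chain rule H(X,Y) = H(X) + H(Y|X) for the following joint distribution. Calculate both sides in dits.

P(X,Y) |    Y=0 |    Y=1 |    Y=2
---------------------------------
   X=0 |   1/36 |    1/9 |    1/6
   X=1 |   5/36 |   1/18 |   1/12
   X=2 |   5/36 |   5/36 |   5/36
H(X,Y) = 0.9149, H(X) = 0.4703, H(Y|X) = 0.4446 (all in dits)

Chain rule: H(X,Y) = H(X) + H(Y|X)

Left side — joint entropy directly:
H(X,Y) = -Σ p(x,y) log p(x,y) = 0.9149 dits

Right side — compute H(Y|X) from the conditional distributions:
P(X) = (11/36, 5/18, 5/12), so H(X) = 0.4703 dits
H(Y|X) = Σ_x P(X=x) · H(Y|X=x):
  P(Y|X=0) = (1/11, 4/11, 6/11), H(Y|X=0) = 0.3980, weight P(X=0) = 11/36
  P(Y|X=1) = (1/2, 1/5, 3/10), H(Y|X=1) = 0.4472, weight P(X=1) = 5/18
  P(Y|X=2) = (1/3, 1/3, 1/3), H(Y|X=2) = 0.4771, weight P(X=2) = 5/12
H(Y|X) = 0.4446 dits

H(X) + H(Y|X) = 0.4703 + 0.4446 = 0.9149 dits

Both sides equal 0.9149 dits. ✓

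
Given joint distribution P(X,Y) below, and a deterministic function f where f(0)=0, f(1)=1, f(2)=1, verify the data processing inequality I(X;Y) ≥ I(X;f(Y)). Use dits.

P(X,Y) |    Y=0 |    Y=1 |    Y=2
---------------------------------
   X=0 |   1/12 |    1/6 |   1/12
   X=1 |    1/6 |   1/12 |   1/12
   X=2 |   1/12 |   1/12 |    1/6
I(X;Y) = 0.0256, I(X;f(Y)) = 0.0133, inequality holds: 0.0256 ≥ 0.0133

Data Processing Inequality: For any Markov chain X → Y → Z, we have I(X;Y) ≥ I(X;Z).

Here Z = f(Y) is a deterministic function of Y, forming X → Y → Z.

Original I(X;Y) = 0.0256 dits

After applying f:
P(X,Z) where Z=f(Y):
- P(X,Z=0) = P(X,Y=0)
- P(X,Z=1) = P(X,Y=1) + P(X,Y=2)

I(X;Z) = I(X;f(Y)) = 0.0133 dits

Verification: 0.0256 ≥ 0.0133 ✓

Information cannot be created by processing; the function f can only lose information about X.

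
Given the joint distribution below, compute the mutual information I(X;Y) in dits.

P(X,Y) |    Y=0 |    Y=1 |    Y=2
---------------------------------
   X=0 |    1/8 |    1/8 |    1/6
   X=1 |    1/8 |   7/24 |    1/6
0.0088 dits

Mutual information: I(X;Y) = H(X) + H(Y) - H(X,Y)

Marginals:
P(X) = (5/12, 7/12), H(X) = 0.2950 dits
P(Y) = (1/4, 5/12, 1/3), H(Y) = 0.4680 dits

Joint entropy: H(X,Y) = 0.7541 dits

I(X;Y) = 0.2950 + 0.4680 - 0.7541 = 0.0088 dits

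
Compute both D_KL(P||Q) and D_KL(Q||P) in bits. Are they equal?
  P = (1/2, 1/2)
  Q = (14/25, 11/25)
D_KL(P||Q) = 0.0105, D_KL(Q||P) = 0.0104

KL divergence is not symmetric: D_KL(P||Q) ≠ D_KL(Q||P) in general.

D_KL(P||Q) = 0.0105 bits
D_KL(Q||P) = 0.0104 bits

No, they are not equal!

This asymmetry is why KL divergence is not a true distance metric.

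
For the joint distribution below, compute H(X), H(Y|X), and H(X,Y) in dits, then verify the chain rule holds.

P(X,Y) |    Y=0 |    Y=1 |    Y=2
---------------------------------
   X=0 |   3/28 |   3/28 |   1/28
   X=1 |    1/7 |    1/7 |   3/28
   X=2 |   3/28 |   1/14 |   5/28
H(X,Y) = 0.9243, H(X) = 0.4696, H(Y|X) = 0.4547 (all in dits)

Chain rule: H(X,Y) = H(X) + H(Y|X)

Left side — joint entropy directly:
H(X,Y) = -Σ p(x,y) log p(x,y) = 0.9243 dits

Right side — compute H(Y|X) from the conditional distributions:
P(X) = (1/4, 11/28, 5/14), so H(X) = 0.4696 dits
H(Y|X) = Σ_x P(X=x) · H(Y|X=x):
  P(Y|X=0) = (3/7, 3/7, 1/7), H(Y|X=0) = 0.4361, weight P(X=0) = 1/4
  P(Y|X=1) = (4/11, 4/11, 3/11), H(Y|X=1) = 0.4734, weight P(X=1) = 11/28
  P(Y|X=2) = (3/10, 1/5, 1/2), H(Y|X=2) = 0.4472, weight P(X=2) = 5/14
H(Y|X) = 0.4547 dits

H(X) + H(Y|X) = 0.4696 + 0.4547 = 0.9243 dits

Both sides equal 0.9243 dits. ✓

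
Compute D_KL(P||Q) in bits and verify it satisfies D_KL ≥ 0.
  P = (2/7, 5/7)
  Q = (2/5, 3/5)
0.0410 bits

KL divergence satisfies the Gibbs inequality: D_KL(P||Q) ≥ 0 for all distributions P, Q.

D_KL(P||Q) = Σ p(x) log(p(x)/q(x))
Term by term:
  x=0: 2/7 × log_2[(2/7)/(2/5)] = -0.1387
  x=1: 5/7 × log_2[(5/7)/(3/5)] = 0.1797
D_KL(P||Q) = 0.0410 bits

D_KL(P||Q) = 0.0410 ≥ 0 ✓

This non-negativity is a fundamental property: relative entropy cannot be negative because it measures how different Q is from P.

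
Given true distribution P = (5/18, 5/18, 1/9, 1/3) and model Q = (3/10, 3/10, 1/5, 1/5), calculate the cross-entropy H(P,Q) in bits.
1.9969 bits

Cross-entropy: H(P,Q) = -Σ p(x) log q(x)

Alternatively: H(P,Q) = H(P) + D_KL(P||Q)
H(P) = 1.9072 bits
D_KL(P||Q) = 0.0897 bits

H(P,Q) = 1.9072 + 0.0897 = 1.9969 bits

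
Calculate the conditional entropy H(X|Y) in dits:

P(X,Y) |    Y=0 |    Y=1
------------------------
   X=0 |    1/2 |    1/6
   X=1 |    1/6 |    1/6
0.2632 dits

Using the chain rule: H(X|Y) = H(X,Y) - H(Y)

First, compute H(X,Y) = 0.5396 dits

Marginal P(Y) = (2/3, 1/3)
H(Y) = 0.2764 dits

H(X|Y) = H(X,Y) - H(Y) = 0.5396 - 0.2764 = 0.2632 dits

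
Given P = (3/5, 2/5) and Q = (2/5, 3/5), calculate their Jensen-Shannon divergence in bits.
0.0290 bits

Jensen-Shannon divergence is:
JSD(P||Q) = 0.5 × D_KL(P||M) + 0.5 × D_KL(Q||M)
where M = 0.5 × (P + Q) is the mixture distribution.

M = 0.5 × (3/5, 2/5) + 0.5 × (2/5, 3/5) = (1/2, 1/2)

D_KL(P||M) = 0.0290 bits
D_KL(Q||M) = 0.0290 bits

JSD(P||Q) = 0.5 × 0.0290 + 0.5 × 0.0290 = 0.0290 bits

Unlike KL divergence, JSD is symmetric and bounded: 0 ≤ JSD ≤ log(2).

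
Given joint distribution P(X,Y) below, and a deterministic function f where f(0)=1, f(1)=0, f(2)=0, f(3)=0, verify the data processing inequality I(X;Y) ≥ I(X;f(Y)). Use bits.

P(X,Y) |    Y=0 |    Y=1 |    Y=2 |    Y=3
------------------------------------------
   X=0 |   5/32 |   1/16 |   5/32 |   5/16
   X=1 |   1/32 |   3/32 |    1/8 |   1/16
I(X;Y) = 0.0999, I(X;f(Y)) = 0.0181, inequality holds: 0.0999 ≥ 0.0181

Data Processing Inequality: For any Markov chain X → Y → Z, we have I(X;Y) ≥ I(X;Z).

Here Z = f(Y) is a deterministic function of Y, forming X → Y → Z.

Original I(X;Y) = 0.0999 bits

After applying f:
P(X,Z) where Z=f(Y):
- P(X,Z=0) = P(X,Y=1) + P(X,Y=2) + P(X,Y=3)
- P(X,Z=1) = P(X,Y=0)

I(X;Z) = I(X;f(Y)) = 0.0181 bits

Verification: 0.0999 ≥ 0.0181 ✓

Information cannot be created by processing; the function f can only lose information about X.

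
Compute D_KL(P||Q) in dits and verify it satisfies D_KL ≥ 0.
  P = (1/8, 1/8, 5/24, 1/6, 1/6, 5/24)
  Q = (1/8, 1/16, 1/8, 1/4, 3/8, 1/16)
0.1047 dits

KL divergence satisfies the Gibbs inequality: D_KL(P||Q) ≥ 0 for all distributions P, Q.

D_KL(P||Q) = Σ p(x) log(p(x)/q(x))
Term by term:
  x=0: 1/8 × log_10[(1/8)/(1/8)] = 0.0000
  x=1: 1/8 × log_10[(1/8)/(1/16)] = 0.0376
  x=2: 5/24 × log_10[(5/24)/(1/8)] = 0.0462
  x=3: 1/6 × log_10[(1/6)/(1/4)] = -0.0293
  x=4: 1/6 × log_10[(1/6)/(3/8)] = -0.0587
  x=5: 5/24 × log_10[(5/24)/(1/16)] = 0.1089
D_KL(P||Q) = 0.1047 dits

D_KL(P||Q) = 0.1047 ≥ 0 ✓

This non-negativity is a fundamental property: relative entropy cannot be negative because it measures how different Q is from P.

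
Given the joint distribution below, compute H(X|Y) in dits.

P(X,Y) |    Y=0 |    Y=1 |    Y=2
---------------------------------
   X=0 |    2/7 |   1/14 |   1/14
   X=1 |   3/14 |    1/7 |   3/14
0.2773 dits

Using the chain rule: H(X|Y) = H(X,Y) - H(Y)

First, compute H(X,Y) = 0.7266 dits

Marginal P(Y) = (1/2, 3/14, 2/7)
H(Y) = 0.4493 dits

H(X|Y) = H(X,Y) - H(Y) = 0.7266 - 0.4493 = 0.2773 dits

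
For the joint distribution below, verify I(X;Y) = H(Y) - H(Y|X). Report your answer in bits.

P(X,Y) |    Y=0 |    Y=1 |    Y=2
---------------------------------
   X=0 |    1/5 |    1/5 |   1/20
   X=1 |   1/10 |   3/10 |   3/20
I(X;Y) = 0.0696 bits

Mutual information has multiple equivalent forms:
- I(X;Y) = H(X) - H(X|Y)
- I(X;Y) = H(Y) - H(Y|X)
- I(X;Y) = H(X) + H(Y) - H(X,Y)

Computing all quantities:
H(X) = 0.9928, H(Y) = 1.4855, H(X,Y) = 2.4087
H(X|Y) = 0.9232, H(Y|X) = 1.4159

Verification:
H(X) - H(X|Y) = 0.9928 - 0.9232 = 0.0696
H(Y) - H(Y|X) = 1.4855 - 1.4159 = 0.0696
H(X) + H(Y) - H(X,Y) = 0.9928 + 1.4855 - 2.4087 = 0.0696

All forms give I(X;Y) = 0.0696 bits. ✓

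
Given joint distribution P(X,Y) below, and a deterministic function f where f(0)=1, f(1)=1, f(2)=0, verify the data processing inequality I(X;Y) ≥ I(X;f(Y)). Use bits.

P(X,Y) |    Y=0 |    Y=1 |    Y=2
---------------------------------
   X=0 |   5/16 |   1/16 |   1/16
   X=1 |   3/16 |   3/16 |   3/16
I(X;Y) = 0.1058, I(X;f(Y)) = 0.0359, inequality holds: 0.1058 ≥ 0.0359

Data Processing Inequality: For any Markov chain X → Y → Z, we have I(X;Y) ≥ I(X;Z).

Here Z = f(Y) is a deterministic function of Y, forming X → Y → Z.

Original I(X;Y) = 0.1058 bits

After applying f:
P(X,Z) where Z=f(Y):
- P(X,Z=0) = P(X,Y=2)
- P(X,Z=1) = P(X,Y=0) + P(X,Y=1)

I(X;Z) = I(X;f(Y)) = 0.0359 bits

Verification: 0.1058 ≥ 0.0359 ✓

Information cannot be created by processing; the function f can only lose information about X.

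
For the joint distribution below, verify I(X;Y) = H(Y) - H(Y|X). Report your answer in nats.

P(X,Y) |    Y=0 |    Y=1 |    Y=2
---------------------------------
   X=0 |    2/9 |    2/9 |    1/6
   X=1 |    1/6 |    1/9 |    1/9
I(X;Y) = 0.0036 nats

Mutual information has multiple equivalent forms:
- I(X;Y) = H(X) - H(X|Y)
- I(X;Y) = H(Y) - H(Y|X)
- I(X;Y) = H(X) + H(Y) - H(X,Y)

Computing all quantities:
H(X) = 0.6682, H(Y) = 1.0893, H(X,Y) = 1.7540
H(X|Y) = 0.6647, H(Y|X) = 1.0858

Verification:
H(X) - H(X|Y) = 0.6682 - 0.6647 = 0.0036
H(Y) - H(Y|X) = 1.0893 - 1.0858 = 0.0036
H(X) + H(Y) - H(X,Y) = 0.6682 + 1.0893 - 1.7540 = 0.0036

All forms give I(X;Y) = 0.0036 nats. ✓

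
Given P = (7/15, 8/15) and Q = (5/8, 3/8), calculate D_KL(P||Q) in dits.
0.0224 dits

KL divergence: D_KL(P||Q) = Σ p(x) log(p(x)/q(x))

Computing term by term:
  x=0: 7/15 × log_10[(7/15)/(5/8)] = 7/15 × -0.1269 = -0.0592
  x=1: 8/15 × log_10[(8/15)/(3/8)] = 8/15 × 0.1530 = 0.0816

D_KL(P||Q) = 0.0224 dits

Note: KL divergence is always non-negative and equals 0 iff P = Q.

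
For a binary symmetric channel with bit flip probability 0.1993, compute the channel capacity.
0.2795 bits

For a binary symmetric channel (BSC) with error probability p:
Capacity C = 1 - H(p) bits per symbol

where H(p) = -p log₂(p) - (1-p) log₂(1-p) is the binary entropy function.

H(0.1993) = 0.7205 bits
C = 1 - 0.7205 = 0.2795 bits per symbol

This means we can reliably transmit up to 0.2795 bits of information per channel use.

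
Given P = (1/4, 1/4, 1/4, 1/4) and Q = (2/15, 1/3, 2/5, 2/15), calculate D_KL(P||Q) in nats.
0.1249 nats

KL divergence: D_KL(P||Q) = Σ p(x) log(p(x)/q(x))

Computing term by term:
  x=0: 1/4 × log_e[(1/4)/(2/15)] = 1/4 × 0.6286 = 0.1572
  x=1: 1/4 × log_e[(1/4)/(1/3)] = 1/4 × -0.2877 = -0.0719
  x=2: 1/4 × log_e[(1/4)/(2/5)] = 1/4 × -0.4700 = -0.1175
  x=3: 1/4 × log_e[(1/4)/(2/15)] = 1/4 × 0.6286 = 0.1572

D_KL(P||Q) = 0.1249 nats

Note: KL divergence is always non-negative and equals 0 iff P = Q.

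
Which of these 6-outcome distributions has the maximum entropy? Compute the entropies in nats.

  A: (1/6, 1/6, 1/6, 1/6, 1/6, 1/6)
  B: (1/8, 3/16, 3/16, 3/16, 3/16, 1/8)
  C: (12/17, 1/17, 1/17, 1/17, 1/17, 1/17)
A

For a discrete distribution over n outcomes, entropy is maximized by the uniform distribution.

Computing entropies:
H(A) = 1.7918 nats
H(B) = 1.7753 nats
H(C) = 1.0792 nats

The uniform distribution (where all probabilities equal 1/6) achieves the maximum entropy of log_e(6) = 1.7918 nats.

Distribution A has the highest entropy.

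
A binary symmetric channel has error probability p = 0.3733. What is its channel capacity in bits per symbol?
0.0468 bits

For a binary symmetric channel (BSC) with error probability p:
Capacity C = 1 - H(p) bits per symbol

where H(p) = -p log₂(p) - (1-p) log₂(1-p) is the binary entropy function.

H(0.3733) = 0.9532 bits
C = 1 - 0.9532 = 0.0468 bits per symbol

This means we can reliably transmit up to 0.0468 bits of information per channel use.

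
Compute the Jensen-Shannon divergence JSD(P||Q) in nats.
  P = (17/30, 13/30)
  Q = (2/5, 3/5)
0.0140 nats

Jensen-Shannon divergence is:
JSD(P||Q) = 0.5 × D_KL(P||M) + 0.5 × D_KL(Q||M)
where M = 0.5 × (P + Q) is the mixture distribution.

M = 0.5 × (17/30, 13/30) + 0.5 × (2/5, 3/5) = (0.483333, 0.516667)

D_KL(P||M) = 0.0139 nats
D_KL(Q||M) = 0.0140 nats

JSD(P||Q) = 0.5 × 0.0139 + 0.5 × 0.0140 = 0.0140 nats

Unlike KL divergence, JSD is symmetric and bounded: 0 ≤ JSD ≤ log(2).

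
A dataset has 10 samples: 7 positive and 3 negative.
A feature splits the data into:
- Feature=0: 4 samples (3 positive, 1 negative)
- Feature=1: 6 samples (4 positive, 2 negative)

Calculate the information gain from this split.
0.0058 bits

Information Gain = H(Y) - H(Y|Feature)

Before split:
P(positive) = 7/10 = 0.7000
H(Y) = 0.8813 bits

After split:
Feature=0: H = 0.8113 bits (weight = 4/10)
Feature=1: H = 0.9183 bits (weight = 6/10)
H(Y|Feature) = (4/10)×0.8113 + (6/10)×0.9183 = 0.8755 bits

Information Gain = 0.8813 - 0.8755 = 0.0058 bits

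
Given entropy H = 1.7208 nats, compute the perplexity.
5.5890

Perplexity is e^H (or exp(H) for natural log).

H = 1.7208 nats
Perplexity = e^1.7208 = 5.5890

Interpretation: The model's uncertainty is equivalent to choosing uniformly among 5.6 options.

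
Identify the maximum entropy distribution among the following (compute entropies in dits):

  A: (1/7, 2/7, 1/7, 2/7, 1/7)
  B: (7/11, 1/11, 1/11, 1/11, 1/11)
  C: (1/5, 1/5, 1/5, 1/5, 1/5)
C

For a discrete distribution over n outcomes, entropy is maximized by the uniform distribution.

Computing entropies:
H(A) = 0.6731 dits
H(B) = 0.5036 dits
H(C) = 0.6990 dits

The uniform distribution (where all probabilities equal 1/5) achieves the maximum entropy of log_10(5) = 0.6990 dits.

Distribution C has the highest entropy.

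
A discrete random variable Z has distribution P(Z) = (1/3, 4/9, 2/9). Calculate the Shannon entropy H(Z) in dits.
0.4607 dits

Shannon entropy is H(X) = -Σ p(x) log p(x).

For P = (1/3, 4/9, 2/9):
H = -1/3 × log_10(1/3) -4/9 × log_10(4/9) -2/9 × log_10(2/9)
H = 0.4607 dits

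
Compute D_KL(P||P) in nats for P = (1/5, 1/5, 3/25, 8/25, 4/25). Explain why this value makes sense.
0.0000 nats

KL divergence satisfies the Gibbs inequality: D_KL(P||Q) ≥ 0 for all distributions P, Q.

D_KL(P||Q) = Σ p(x) log(p(x)/q(x))
Each term is p(x) × log_e(p(x)/p(x)) = p(x) × log_e(1) = 0, so the sum is 0.
D_KL(P||Q) = 0.0000 nats

When P = Q, the KL divergence is exactly 0, as there is no 'divergence' between identical distributions.

This non-negativity is a fundamental property: relative entropy cannot be negative because it measures how different Q is from P.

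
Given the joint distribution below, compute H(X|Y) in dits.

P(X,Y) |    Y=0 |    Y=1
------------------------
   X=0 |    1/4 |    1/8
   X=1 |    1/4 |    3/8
0.2726 dits

Using the chain rule: H(X|Y) = H(X,Y) - H(Y)

First, compute H(X,Y) = 0.5737 dits

Marginal P(Y) = (1/2, 1/2)
H(Y) = 0.3010 dits

H(X|Y) = H(X,Y) - H(Y) = 0.5737 - 0.3010 = 0.2726 dits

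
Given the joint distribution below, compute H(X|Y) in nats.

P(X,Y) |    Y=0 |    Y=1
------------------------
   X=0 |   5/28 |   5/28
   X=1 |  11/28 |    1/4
0.6460 nats

Using the chain rule: H(X|Y) = H(X,Y) - H(Y)

First, compute H(X,Y) = 1.3289 nats

Marginal P(Y) = (4/7, 3/7)
H(Y) = 0.6829 nats

H(X|Y) = H(X,Y) - H(Y) = 1.3289 - 0.6829 = 0.6460 nats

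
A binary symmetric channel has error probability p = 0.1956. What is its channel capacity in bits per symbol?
0.2870 bits

For a binary symmetric channel (BSC) with error probability p:
Capacity C = 1 - H(p) bits per symbol

where H(p) = -p log₂(p) - (1-p) log₂(1-p) is the binary entropy function.

H(0.1956) = 0.7130 bits
C = 1 - 0.7130 = 0.2870 bits per symbol

This means we can reliably transmit up to 0.2870 bits of information per channel use.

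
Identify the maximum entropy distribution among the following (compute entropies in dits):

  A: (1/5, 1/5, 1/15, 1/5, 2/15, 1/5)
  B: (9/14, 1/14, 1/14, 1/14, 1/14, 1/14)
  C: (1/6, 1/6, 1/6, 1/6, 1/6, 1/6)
C

For a discrete distribution over n outcomes, entropy is maximized by the uniform distribution.

Computing entropies:
H(A) = 0.7543 dits
H(B) = 0.5327 dits
H(C) = 0.7782 dits

The uniform distribution (where all probabilities equal 1/6) achieves the maximum entropy of log_10(6) = 0.7782 dits.

Distribution C has the highest entropy.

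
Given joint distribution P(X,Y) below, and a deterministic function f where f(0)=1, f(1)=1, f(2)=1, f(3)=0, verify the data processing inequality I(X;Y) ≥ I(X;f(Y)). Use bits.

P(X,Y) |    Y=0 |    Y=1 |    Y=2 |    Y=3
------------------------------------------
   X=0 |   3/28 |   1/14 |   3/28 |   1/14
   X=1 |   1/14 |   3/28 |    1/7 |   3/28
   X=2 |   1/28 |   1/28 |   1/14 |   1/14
I(X;Y) = 0.0242, I(X;f(Y)) = 0.0090, inequality holds: 0.0242 ≥ 0.0090

Data Processing Inequality: For any Markov chain X → Y → Z, we have I(X;Y) ≥ I(X;Z).

Here Z = f(Y) is a deterministic function of Y, forming X → Y → Z.

Original I(X;Y) = 0.0242 bits

After applying f:
P(X,Z) where Z=f(Y):
- P(X,Z=0) = P(X,Y=3)
- P(X,Z=1) = P(X,Y=0) + P(X,Y=1) + P(X,Y=2)

I(X;Z) = I(X;f(Y)) = 0.0090 bits

Verification: 0.0242 ≥ 0.0090 ✓

Information cannot be created by processing; the function f can only lose information about X.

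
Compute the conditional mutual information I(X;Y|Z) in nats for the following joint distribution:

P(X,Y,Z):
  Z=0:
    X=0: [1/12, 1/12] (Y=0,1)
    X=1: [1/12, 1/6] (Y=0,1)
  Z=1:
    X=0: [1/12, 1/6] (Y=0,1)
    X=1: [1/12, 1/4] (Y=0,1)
0.0082 nats

Conditional mutual information: I(X;Y|Z) = H(X|Z) + H(Y|Z) - H(X,Y|Z)

H(Z) = 0.6792
H(X,Z) = 1.3580 → H(X|Z) = 0.6788
H(Y,Z) = 1.3086 → H(Y|Z) = 0.6294
H(X,Y,Z) = 1.9792 → H(X,Y|Z) = 1.3000

I(X;Y|Z) = 0.6788 + 0.6294 - 1.3000 = 0.0082 nats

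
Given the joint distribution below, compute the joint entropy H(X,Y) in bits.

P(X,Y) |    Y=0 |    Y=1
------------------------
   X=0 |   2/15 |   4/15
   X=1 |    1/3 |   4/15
1.9329 bits

Joint entropy is H(X,Y) = -Σ_{x,y} p(x,y) log p(x,y).

Summing over all non-zero entries:
H(X,Y) = -[2/15·log_2(2/15) + 4/15·log_2(4/15) + 1/3·log_2(1/3) + 4/15·log_2(4/15)]
H(X,Y) = 1.9329 bits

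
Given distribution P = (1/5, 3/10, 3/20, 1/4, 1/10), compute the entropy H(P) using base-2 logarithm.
2.2282 bits

Shannon entropy is H(X) = -Σ p(x) log p(x).

For P = (1/5, 3/10, 3/20, 1/4, 1/10):
H = -1/5 × log_2(1/5) -3/10 × log_2(3/10) -3/20 × log_2(3/20) -1/4 × log_2(1/4) -1/10 × log_2(1/10)
H = 2.2282 bits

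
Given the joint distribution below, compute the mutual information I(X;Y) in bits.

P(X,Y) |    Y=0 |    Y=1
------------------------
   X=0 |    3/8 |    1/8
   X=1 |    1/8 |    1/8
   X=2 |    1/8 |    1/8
0.0488 bits

Mutual information: I(X;Y) = H(X) + H(Y) - H(X,Y)

Marginals:
P(X) = (1/2, 1/4, 1/4), H(X) = 1.5000 bits
P(Y) = (5/8, 3/8), H(Y) = 0.9544 bits

Joint entropy: H(X,Y) = 2.4056 bits

I(X;Y) = 1.5000 + 0.9544 - 2.4056 = 0.0488 bits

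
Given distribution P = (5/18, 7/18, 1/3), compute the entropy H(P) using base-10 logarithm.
0.4731 dits

Shannon entropy is H(X) = -Σ p(x) log p(x).

For P = (5/18, 7/18, 1/3):
H = -5/18 × log_10(5/18) -7/18 × log_10(7/18) -1/3 × log_10(1/3)
H = 0.4731 dits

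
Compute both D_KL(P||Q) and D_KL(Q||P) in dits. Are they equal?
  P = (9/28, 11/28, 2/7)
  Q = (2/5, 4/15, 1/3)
D_KL(P||Q) = 0.0164, D_KL(Q||P) = 0.0154

KL divergence is not symmetric: D_KL(P||Q) ≠ D_KL(Q||P) in general.

D_KL(P||Q) = 0.0164 dits
D_KL(Q||P) = 0.0154 dits

No, they are not equal!

This asymmetry is why KL divergence is not a true distance metric.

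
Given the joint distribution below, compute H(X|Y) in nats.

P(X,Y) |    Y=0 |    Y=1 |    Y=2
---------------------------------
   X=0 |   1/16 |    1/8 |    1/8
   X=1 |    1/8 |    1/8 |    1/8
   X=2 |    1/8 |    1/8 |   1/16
1.0713 nats

Using the chain rule: H(X|Y) = H(X,Y) - H(Y)

First, compute H(X,Y) = 2.1661 nats

Marginal P(Y) = (5/16, 3/8, 5/16)
H(Y) = 1.0948 nats

H(X|Y) = H(X,Y) - H(Y) = 2.1661 - 1.0948 = 1.0713 nats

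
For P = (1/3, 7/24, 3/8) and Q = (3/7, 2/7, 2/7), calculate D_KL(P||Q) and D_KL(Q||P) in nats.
D_KL(P||Q) = 0.0242, D_KL(Q||P) = 0.0241

KL divergence is not symmetric: D_KL(P||Q) ≠ D_KL(Q||P) in general.

D_KL(P||Q) = 0.0242 nats
D_KL(Q||P) = 0.0241 nats

No, they are not equal!

This asymmetry is why KL divergence is not a true distance metric.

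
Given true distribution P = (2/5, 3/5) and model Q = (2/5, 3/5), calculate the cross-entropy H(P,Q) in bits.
0.9710 bits

Cross-entropy: H(P,Q) = -Σ p(x) log q(x)

Alternatively: H(P,Q) = H(P) + D_KL(P||Q)
H(P) = 0.9710 bits
D_KL(P||Q) = 0.0000 bits

H(P,Q) = 0.9710 + 0.0000 = 0.9710 bits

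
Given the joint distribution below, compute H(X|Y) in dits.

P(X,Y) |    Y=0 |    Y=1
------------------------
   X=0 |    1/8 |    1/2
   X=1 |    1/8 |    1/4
0.2826 dits

Using the chain rule: H(X|Y) = H(X,Y) - H(Y)

First, compute H(X,Y) = 0.5268 dits

Marginal P(Y) = (1/4, 3/4)
H(Y) = 0.2442 dits

H(X|Y) = H(X,Y) - H(Y) = 0.5268 - 0.2442 = 0.2826 dits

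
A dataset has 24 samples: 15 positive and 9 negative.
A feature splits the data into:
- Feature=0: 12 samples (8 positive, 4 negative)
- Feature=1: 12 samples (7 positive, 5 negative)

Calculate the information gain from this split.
0.0054 bits

Information Gain = H(Y) - H(Y|Feature)

Before split:
P(positive) = 15/24 = 0.6250
H(Y) = 0.9544 bits

After split:
Feature=0: H = 0.9183 bits (weight = 12/24)
Feature=1: H = 0.9799 bits (weight = 12/24)
H(Y|Feature) = (12/24)×0.9183 + (12/24)×0.9799 = 0.9491 bits

Information Gain = 0.9544 - 0.9491 = 0.0054 bits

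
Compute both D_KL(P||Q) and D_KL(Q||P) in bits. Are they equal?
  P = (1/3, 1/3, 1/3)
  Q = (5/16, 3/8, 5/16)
D_KL(P||Q) = 0.0054, D_KL(Q||P) = 0.0055

KL divergence is not symmetric: D_KL(P||Q) ≠ D_KL(Q||P) in general.

D_KL(P||Q) = 0.0054 bits
D_KL(Q||P) = 0.0055 bits

No, they are not equal!

This asymmetry is why KL divergence is not a true distance metric.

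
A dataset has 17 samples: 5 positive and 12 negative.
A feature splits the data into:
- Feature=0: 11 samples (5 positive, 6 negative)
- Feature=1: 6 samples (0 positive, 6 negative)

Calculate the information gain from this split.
0.2308 bits

Information Gain = H(Y) - H(Y|Feature)

Before split:
P(positive) = 5/17 = 0.2941
H(Y) = 0.8740 bits

After split:
Feature=0: H = 0.9940 bits (weight = 11/17)
Feature=1: H = 0.0000 bits (weight = 6/17)
H(Y|Feature) = (11/17)×0.9940 + (6/17)×0.0000 = 0.6432 bits

Information Gain = 0.8740 - 0.6432 = 0.2308 bits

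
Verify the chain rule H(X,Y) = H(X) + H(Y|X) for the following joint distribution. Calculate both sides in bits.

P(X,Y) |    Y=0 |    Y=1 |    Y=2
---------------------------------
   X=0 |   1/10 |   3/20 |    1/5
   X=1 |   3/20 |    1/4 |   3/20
H(X,Y) = 2.5282, H(X) = 0.9928, H(Y|X) = 1.5354 (all in bits)

Chain rule: H(X,Y) = H(X) + H(Y|X)

Left side — joint entropy directly:
H(X,Y) = -Σ p(x,y) log p(x,y) = 2.5282 bits

Right side — compute H(Y|X) from the conditional distributions:
P(X) = (9/20, 11/20), so H(X) = 0.9928 bits
H(Y|X) = Σ_x P(X=x) · H(Y|X=x):
  P(Y|X=0) = (2/9, 1/3, 4/9), H(Y|X=0) = 1.5305, weight P(X=0) = 9/20
  P(Y|X=1) = (3/11, 5/11, 3/11), H(Y|X=1) = 1.5395, weight P(X=1) = 11/20
H(Y|X) = 1.5354 bits

H(X) + H(Y|X) = 0.9928 + 1.5354 = 2.5282 bits

Both sides equal 2.5282 bits. ✓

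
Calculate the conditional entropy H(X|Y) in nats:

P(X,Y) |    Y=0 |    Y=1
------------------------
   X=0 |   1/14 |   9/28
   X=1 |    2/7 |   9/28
0.6243 nats

Using the chain rule: H(X|Y) = H(X,Y) - H(Y)

First, compute H(X,Y) = 1.2761 nats

Marginal P(Y) = (5/14, 9/14)
H(Y) = 0.6518 nats

H(X|Y) = H(X,Y) - H(Y) = 1.2761 - 0.6518 = 0.6243 nats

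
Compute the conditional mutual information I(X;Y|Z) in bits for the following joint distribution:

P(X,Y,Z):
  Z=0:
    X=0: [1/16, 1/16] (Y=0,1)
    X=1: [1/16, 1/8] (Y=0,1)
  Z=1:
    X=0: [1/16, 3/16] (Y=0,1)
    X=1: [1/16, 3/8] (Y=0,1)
0.0148 bits

Conditional mutual information: I(X;Y|Z) = H(X|Z) + H(Y|Z) - H(X,Y|Z)

H(Z) = 0.8960
H(X,Z) = 1.8496 → H(X|Z) = 0.9536
H(Y,Z) = 1.6697 → H(Y|Z) = 0.7737
H(X,Y,Z) = 2.6085 → H(X,Y|Z) = 1.7124

I(X;Y|Z) = 0.9536 + 0.7737 - 1.7124 = 0.0148 bits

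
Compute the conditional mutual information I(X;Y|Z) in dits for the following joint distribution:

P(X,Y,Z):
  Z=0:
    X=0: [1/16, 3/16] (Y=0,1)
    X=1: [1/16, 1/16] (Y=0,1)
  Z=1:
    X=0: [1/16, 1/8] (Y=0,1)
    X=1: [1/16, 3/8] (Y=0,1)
0.0111 dits

Conditional mutual information: I(X;Y|Z) = H(X|Z) + H(Y|Z) - H(X,Y|Z)

H(Z) = 0.2873
H(X,Z) = 0.5568 → H(X|Z) = 0.2695
H(Y,Z) = 0.5268 → H(Y|Z) = 0.2395
H(X,Y,Z) = 0.7852 → H(X,Y|Z) = 0.4979

I(X;Y|Z) = 0.2695 + 0.2395 - 0.4979 = 0.0111 dits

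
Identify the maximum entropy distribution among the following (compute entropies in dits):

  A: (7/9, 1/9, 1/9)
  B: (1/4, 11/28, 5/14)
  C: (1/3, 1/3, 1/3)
C

For a discrete distribution over n outcomes, entropy is maximized by the uniform distribution.

Computing entropies:
H(A) = 0.2969 dits
H(B) = 0.4696 dits
H(C) = 0.4771 dits

The uniform distribution (where all probabilities equal 1/3) achieves the maximum entropy of log_10(3) = 0.4771 dits.

Distribution C has the highest entropy.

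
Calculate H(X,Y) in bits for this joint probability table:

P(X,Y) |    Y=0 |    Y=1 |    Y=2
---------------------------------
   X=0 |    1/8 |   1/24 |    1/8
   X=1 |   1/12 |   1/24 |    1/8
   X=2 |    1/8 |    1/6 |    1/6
3.0425 bits

Joint entropy is H(X,Y) = -Σ_{x,y} p(x,y) log p(x,y).

Summing over all non-zero entries:
H(X,Y) = -[1/8·log_2(1/8) + 1/24·log_2(1/24) + 1/8·log_2(1/8) + 1/12·log_2(1/12) + 1/24·log_2(1/24) + 1/8·log_2(1/8) + 1/8·log_2(1/8) + 1/6·log_2(1/6) + 1/6·log_2(1/6)]
H(X,Y) = 3.0425 bits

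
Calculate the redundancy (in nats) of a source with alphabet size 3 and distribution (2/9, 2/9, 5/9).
0.1036 nats

Redundancy measures how far a source is from maximum entropy:
R = H_max - H(X)

Maximum entropy for 3 symbols: H_max = log_e(3) = 1.0986 nats
Actual entropy: H(X) = 0.9950 nats
Redundancy: R = 1.0986 - 0.9950 = 0.1036 nats

This redundancy represents potential for compression: the source could be compressed by 0.1036 nats per symbol.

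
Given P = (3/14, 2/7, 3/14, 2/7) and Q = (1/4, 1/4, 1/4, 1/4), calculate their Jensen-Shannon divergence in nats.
0.0026 nats

Jensen-Shannon divergence is:
JSD(P||Q) = 0.5 × D_KL(P||M) + 0.5 × D_KL(Q||M)
where M = 0.5 × (P + Q) is the mixture distribution.

M = 0.5 × (3/14, 2/7, 3/14, 2/7) + 0.5 × (1/4, 1/4, 1/4, 1/4) = (0.232143, 0.267857, 0.232143, 0.267857)

D_KL(P||M) = 0.0026 nats
D_KL(Q||M) = 0.0026 nats

JSD(P||Q) = 0.5 × 0.0026 + 0.5 × 0.0026 = 0.0026 nats

Unlike KL divergence, JSD is symmetric and bounded: 0 ≤ JSD ≤ log(2).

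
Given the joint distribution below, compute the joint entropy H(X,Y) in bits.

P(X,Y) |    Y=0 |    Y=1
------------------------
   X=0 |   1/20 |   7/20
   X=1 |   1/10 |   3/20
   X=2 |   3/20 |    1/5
2.3639 bits

Joint entropy is H(X,Y) = -Σ_{x,y} p(x,y) log p(x,y).

Summing over all non-zero entries:
H(X,Y) = -[1/20·log_2(1/20) + 7/20·log_2(7/20) + 1/10·log_2(1/10) + 3/20·log_2(3/20) + 3/20·log_2(3/20) + 1/5·log_2(1/5)]
H(X,Y) = 2.3639 bits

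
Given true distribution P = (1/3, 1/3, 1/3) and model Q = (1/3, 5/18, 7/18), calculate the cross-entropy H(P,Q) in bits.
1.5985 bits

Cross-entropy: H(P,Q) = -Σ p(x) log q(x)

Alternatively: H(P,Q) = H(P) + D_KL(P||Q)
H(P) = 1.5850 bits
D_KL(P||Q) = 0.0135 bits

H(P,Q) = 1.5850 + 0.0135 = 1.5985 bits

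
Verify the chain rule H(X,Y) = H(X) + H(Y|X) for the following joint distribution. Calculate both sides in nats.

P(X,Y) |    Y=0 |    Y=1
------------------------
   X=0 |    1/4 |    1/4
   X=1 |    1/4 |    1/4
H(X,Y) = 1.3863, H(X) = 0.6931, H(Y|X) = 0.6931 (all in nats)

Chain rule: H(X,Y) = H(X) + H(Y|X)

Left side — joint entropy directly:
H(X,Y) = -Σ p(x,y) log p(x,y) = 1.3863 nats

Right side — compute H(Y|X) from the conditional distributions:
P(X) = (1/2, 1/2), so H(X) = 0.6931 nats
H(Y|X) = Σ_x P(X=x) · H(Y|X=x):
  P(Y|X=0) = (1/2, 1/2), H(Y|X=0) = 0.6931, weight P(X=0) = 1/2
  P(Y|X=1) = (1/2, 1/2), H(Y|X=1) = 0.6931, weight P(X=1) = 1/2
H(Y|X) = 0.6931 nats

H(X) + H(Y|X) = 0.6931 + 0.6931 = 1.3863 nats

Both sides equal 1.3863 nats. ✓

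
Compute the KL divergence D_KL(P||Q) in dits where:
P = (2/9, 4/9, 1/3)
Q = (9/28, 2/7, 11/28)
0.0259 dits

KL divergence: D_KL(P||Q) = Σ p(x) log(p(x)/q(x))

Computing term by term:
  x=0: 2/9 × log_10[(2/9)/(9/28)] = 2/9 × -0.1603 = -0.0356
  x=1: 4/9 × log_10[(4/9)/(2/7)] = 4/9 × 0.1919 = 0.0853
  x=2: 1/3 × log_10[(1/3)/(11/28)] = 1/3 × -0.0714 = -0.0238

D_KL(P||Q) = 0.0259 dits

Note: KL divergence is always non-negative and equals 0 iff P = Q.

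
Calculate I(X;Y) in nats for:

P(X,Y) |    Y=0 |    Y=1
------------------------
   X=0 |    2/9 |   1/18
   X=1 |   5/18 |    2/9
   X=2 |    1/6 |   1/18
0.0291 nats

Mutual information: I(X;Y) = H(X) + H(Y) - H(X,Y)

Marginals:
P(X) = (5/18, 1/2, 2/9), H(X) = 1.0366 nats
P(Y) = (2/3, 1/3), H(Y) = 0.6365 nats

Joint entropy: H(X,Y) = 1.6441 nats

I(X;Y) = 1.0366 + 0.6365 - 1.6441 = 0.0291 nats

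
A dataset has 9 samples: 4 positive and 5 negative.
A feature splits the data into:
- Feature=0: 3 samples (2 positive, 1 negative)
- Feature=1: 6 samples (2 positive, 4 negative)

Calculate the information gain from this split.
0.0728 bits

Information Gain = H(Y) - H(Y|Feature)

Before split:
P(positive) = 4/9 = 0.4444
H(Y) = 0.9911 bits

After split:
Feature=0: H = 0.9183 bits (weight = 3/9)
Feature=1: H = 0.9183 bits (weight = 6/9)
H(Y|Feature) = (3/9)×0.9183 + (6/9)×0.9183 = 0.9183 bits

Information Gain = 0.9911 - 0.9183 = 0.0728 bits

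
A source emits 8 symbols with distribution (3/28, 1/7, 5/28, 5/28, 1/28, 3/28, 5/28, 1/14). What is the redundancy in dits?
0.0401 dits

Redundancy measures how far a source is from maximum entropy:
R = H_max - H(X)

Maximum entropy for 8 symbols: H_max = log_10(8) = 0.9031 dits
Actual entropy: H(X) = 0.8630 dits
Redundancy: R = 0.9031 - 0.8630 = 0.0401 dits

This redundancy represents potential for compression: the source could be compressed by 0.0401 dits per symbol.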